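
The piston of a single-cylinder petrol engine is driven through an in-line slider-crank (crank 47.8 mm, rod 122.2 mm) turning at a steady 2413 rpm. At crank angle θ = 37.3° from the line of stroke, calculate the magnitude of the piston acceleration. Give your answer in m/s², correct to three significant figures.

ω = 2π·2413/60 = 252.7 rad/s
x(θ) = r cosθ + √(L² − r² sin²θ); with ω constant, a = ω²·d²x/dθ².
d²x/dθ² = −r cosθ − r²(cos2θ)/√u − r⁴ sin²2θ/(4u^{3/2}),  u = L² − r² sin²θ = 0.0140938 m².
Substituting r = 0.0478 m, L = 0.1222 m, θ = 37.3°: d²x/dθ² = -0.04386 m.
a = ω²·d²x/dθ² = (252.7)²·(-0.04386) = -2800.5 m/s²;  |a| = 2800.5 m/s².

2800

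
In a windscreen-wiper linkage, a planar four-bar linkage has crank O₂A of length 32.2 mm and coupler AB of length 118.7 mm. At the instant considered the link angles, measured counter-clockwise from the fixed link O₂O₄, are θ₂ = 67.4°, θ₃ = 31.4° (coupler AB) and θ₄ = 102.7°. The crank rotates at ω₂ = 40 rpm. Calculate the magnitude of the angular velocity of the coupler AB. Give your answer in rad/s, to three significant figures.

ω₂ = 4.189 rad/s (from 40 rpm).
Differentiating the loop-closure r₂e^{iθ₂}+r₃e^{iθ₃}=r₁+r₄e^{iθ₄} gives r₂ω₂e^{iθ₂}+r₃ω₃e^{iθ₃}=r₄ω₄e^{iθ₄}.
Eliminating the other unknown: ω₃ = r₂ω₂ sin(θ₄−θ₂) / [r₃ sin(θ₃−θ₄)].
Numerator sine = +0.57786; denominator sine = -0.94721.
Result = 0.0322·4.189·(+0.57786) / (0.1187·(-0.94721)) = -0.69322 rad/s; magnitude 0.69322 rad/s.

0.693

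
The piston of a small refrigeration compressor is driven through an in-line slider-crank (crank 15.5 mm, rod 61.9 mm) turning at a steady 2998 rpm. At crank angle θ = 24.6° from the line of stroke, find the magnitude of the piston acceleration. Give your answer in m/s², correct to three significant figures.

ω = 2π·2998/60 = 313.9 rad/s
x(θ) = r cosθ + √(L² − r² sin²θ); with ω constant, a = ω²·d²x/dθ².
d²x/dθ² = −r cosθ − r²(cos2θ)/√u − r⁴ sin²2θ/(4u^{3/2}),  u = L² − r² sin²θ = 0.00378998 m².
Substituting r = 0.0155 m, L = 0.0619 m, θ = 24.6°: d²x/dθ² = -0.016679 m.
a = ω²·d²x/dθ² = (313.9)²·(-0.016679) = -1643.9 m/s²;  |a| = 1643.9 m/s².

1640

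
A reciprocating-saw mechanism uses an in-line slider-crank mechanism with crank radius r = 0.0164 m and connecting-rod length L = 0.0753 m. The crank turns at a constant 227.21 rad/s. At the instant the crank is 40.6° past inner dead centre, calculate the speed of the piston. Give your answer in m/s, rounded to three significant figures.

ω = 227.2 rad/s
For an in-line slider-crank, x = r cosθ + √(L² − r² sin²θ), so v = −rω sinθ·[1 + r cosθ/√(L² − r² sin²θ)].
With r = 0.0164 m, L = 0.0753 m, θ = 40.6°: √(L² − r² sin²θ) = 0.07454 m.
v = −0.0164·227.2·0.65077·[1 + 0.0164·0.75927/0.07454] = -2.83 m/s.
|v| = 2.83 m/s.

2.83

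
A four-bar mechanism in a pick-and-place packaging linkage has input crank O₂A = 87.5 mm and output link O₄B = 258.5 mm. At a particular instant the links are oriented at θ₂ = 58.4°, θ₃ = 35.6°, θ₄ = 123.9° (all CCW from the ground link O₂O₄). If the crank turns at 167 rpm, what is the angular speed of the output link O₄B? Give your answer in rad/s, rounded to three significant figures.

ω₂ = 17.49 rad/s (from 167 rpm).
Differentiating the loop-closure r₂e^{iθ₂}+r₃e^{iθ₃}=r₁+r₄e^{iθ₄} gives r₂ω₂e^{iθ₂}+r₃ω₃e^{iθ₃}=r₄ω₄e^{iθ₄}.
Eliminating the other unknown: ω₄ = r₂ω₂ sin(θ₂−θ₃) / [r₄ sin(θ₄−θ₃)].
Numerator sine = +0.38752; denominator sine = +0.99956.
Result = 0.0875·17.49·(+0.38752) / (0.2585·(+0.99956)) = +2.2949 rad/s; magnitude 2.2949 rad/s.

2.29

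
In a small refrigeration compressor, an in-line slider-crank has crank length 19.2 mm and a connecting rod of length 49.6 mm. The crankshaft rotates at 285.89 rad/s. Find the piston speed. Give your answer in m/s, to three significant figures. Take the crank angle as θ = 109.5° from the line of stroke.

ω = 285.9 rad/s
For an in-line slider-crank, x = r cosθ + √(L² − r² sin²θ), so v = −rω sinθ·[1 + r cosθ/√(L² − r² sin²θ)].
With r = 0.0192 m, L = 0.0496 m, θ = 109.5°: √(L² − r² sin²θ) = 0.04618 m.
v = −0.0192·285.9·0.94264·[1 + 0.0192·-0.33381/0.04618] = -4.4561 m/s.
|v| = 4.4561 m/s.

4.46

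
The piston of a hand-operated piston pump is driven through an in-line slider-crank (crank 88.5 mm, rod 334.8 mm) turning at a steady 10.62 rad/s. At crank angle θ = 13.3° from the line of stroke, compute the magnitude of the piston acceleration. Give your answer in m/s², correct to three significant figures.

12.1

ω = 10.62 rad/s
x(θ) = r cosθ + √(L² − r² sin²θ); with ω constant, a = ω²·d²x/dθ².
d²x/dθ² = −r cosθ − r²(cos2θ)/√u − r⁴ sin²2θ/(4u^{3/2}),  u = L² − r² sin²θ = 0.111677 m².
Substituting r = 0.0885 m, L = 0.3348 m, θ = 13.3°: d²x/dθ² = -0.10717 m.
a = ω²·d²x/dθ² = (10.62)²·(-0.10717) = -12.087 m/s²;  |a| = 12.087 m/s².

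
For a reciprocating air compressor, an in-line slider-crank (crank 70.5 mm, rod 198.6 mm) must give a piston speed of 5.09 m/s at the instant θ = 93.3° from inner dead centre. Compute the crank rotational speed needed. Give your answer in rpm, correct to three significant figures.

For an in-line slider-crank, |v_piston| = rω|sinθ|·[1 + r cosθ/√(L² − r² sin²θ)].
With r = 0.0705 m, L = 0.1986 m, θ = 93.3°: the bracketed kinematic factor |dx/dθ| = 0.068845 m.
ω = v/|dx/dθ| = 5.09/0.068845 = 73.934 rad/s.
N = 60ω/(2π) = 706.02 rpm.

706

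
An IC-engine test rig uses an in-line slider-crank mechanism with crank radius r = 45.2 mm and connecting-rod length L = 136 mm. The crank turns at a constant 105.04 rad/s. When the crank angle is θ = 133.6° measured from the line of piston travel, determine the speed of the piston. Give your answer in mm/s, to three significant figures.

2630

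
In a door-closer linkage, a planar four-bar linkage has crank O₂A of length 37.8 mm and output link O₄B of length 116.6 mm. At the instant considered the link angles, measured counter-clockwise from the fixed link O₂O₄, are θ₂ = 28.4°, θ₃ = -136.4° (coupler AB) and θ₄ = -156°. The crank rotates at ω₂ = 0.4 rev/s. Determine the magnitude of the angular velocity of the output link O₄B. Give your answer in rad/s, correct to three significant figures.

ω₂ = 2.513 rad/s (from 0.4 rev/s).
Differentiating the loop-closure r₂e^{iθ₂}+r₃e^{iθ₃}=r₁+r₄e^{iθ₄} gives r₂ω₂e^{iθ₂}+r₃ω₃e^{iθ₃}=r₄ω₄e^{iθ₄}.
Eliminating the other unknown: ω₄ = r₂ω₂ sin(θ₂−θ₃) / [r₄ sin(θ₄−θ₃)].
Numerator sine = +0.26219; denominator sine = -0.33545.
Result = 0.0378·2.513·(+0.26219) / (0.1166·(-0.33545)) = -0.63682 rad/s; magnitude 0.63682 rad/s.

0.637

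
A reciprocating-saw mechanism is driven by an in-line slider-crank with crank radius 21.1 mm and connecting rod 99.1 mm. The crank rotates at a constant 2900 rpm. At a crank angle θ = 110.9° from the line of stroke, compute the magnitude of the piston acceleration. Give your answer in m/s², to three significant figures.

ω = 2π·2900/60 = 303.7 rad/s
x(θ) = r cosθ + √(L² − r² sin²θ); with ω constant, a = ω²·d²x/dθ².
d²x/dθ² = −r cosθ − r²(cos2θ)/√u − r⁴ sin²2θ/(4u^{3/2}),  u = L² − r² sin²θ = 0.00943226 m².
Substituting r = 0.0211 m, L = 0.0991 m, θ = 110.9°: d²x/dθ² = +0.01092 m.
a = ω²·d²x/dθ² = (303.7)²·(+0.01092) = +1007.2 m/s²;  |a| = 1007.2 m/s².

1010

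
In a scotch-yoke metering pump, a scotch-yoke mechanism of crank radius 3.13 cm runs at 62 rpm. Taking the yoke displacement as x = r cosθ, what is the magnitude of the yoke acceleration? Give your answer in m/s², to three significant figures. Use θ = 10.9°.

ω = 6.493 rad/s (from 62 rpm).
x = r cosθ ⇒ ẍ = −rω² cosθ (ω constant).
|a| = rω²|cosθ| = 0.0313·(6.493)²·|cos 10.9°| = 1.2956 m/s².

1.30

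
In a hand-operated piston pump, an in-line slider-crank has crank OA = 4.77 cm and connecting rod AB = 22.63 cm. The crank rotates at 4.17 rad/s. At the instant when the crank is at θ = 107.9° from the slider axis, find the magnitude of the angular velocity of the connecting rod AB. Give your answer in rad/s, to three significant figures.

0.276

ω = 4.17 rad/s
The rod makes angle φ with the slider axis where L sinφ = r sinθ; differentiating, L cosφ·φ̇ = r ω cosθ.
L cosφ = √(L² − r² sin²θ) = 0.2217 m.
|ω_rod| = r ω |cosθ| / √(L² − r² sin²θ) = 0.0477·4.17·0.30736/0.2217 = 0.27576 rad/s.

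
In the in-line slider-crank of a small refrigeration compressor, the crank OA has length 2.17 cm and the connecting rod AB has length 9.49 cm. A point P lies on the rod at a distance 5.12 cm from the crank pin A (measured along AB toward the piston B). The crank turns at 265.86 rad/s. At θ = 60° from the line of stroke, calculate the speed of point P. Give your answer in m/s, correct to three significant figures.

5.47

ω = 265.9 rad/s.  Crank-pin speed |V_A| = rω = 5.7692 m/s, perpendicular to OA.
Rod angle: sinφ = −(r/L) sinθ ⇒ φ = -11.422°; ω_rod = −rω cosθ/√(L²−r²sin²θ) = -31.01 rad/s.
V_P = V_A + ω_rod × AP, with AP = 0.0512 m along the rod.
Components: V_Px = −rω sinθ − a·ω_rod·sinφ = -5.3107 m/s;  V_Py = rω cosθ + a·ω_rod·cosφ = +1.3283 m/s.
|V_P| = √(V_Px² + V_Py²) = 5.4743 m/s.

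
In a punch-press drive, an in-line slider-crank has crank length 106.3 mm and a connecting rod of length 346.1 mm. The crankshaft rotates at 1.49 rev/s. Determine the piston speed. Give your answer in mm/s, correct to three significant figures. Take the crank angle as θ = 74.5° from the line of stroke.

ω = 2π·1.49 = 9.362 rad/s
For an in-line slider-crank, x = r cosθ + √(L² − r² sin²θ), so v = −rω sinθ·[1 + r cosθ/√(L² − r² sin²θ)].
With r = 0.1063 m, L = 0.3461 m, θ = 74.5°: √(L² − r² sin²θ) = 0.33059 m.
v = −0.1063·9.362·0.96363·[1 + 0.1063·0.26724/0.33059] = -1.0414 m/s.
|v| = 1.0414 m/s = 1041.4 mm/s.

1040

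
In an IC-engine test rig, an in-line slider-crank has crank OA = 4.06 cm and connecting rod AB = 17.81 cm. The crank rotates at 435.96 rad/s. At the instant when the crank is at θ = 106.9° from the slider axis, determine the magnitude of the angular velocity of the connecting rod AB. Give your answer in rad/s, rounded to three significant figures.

29.6

ω = 436 rad/s
The rod makes angle φ with the slider axis where L sinφ = r sinθ; differentiating, L cosφ·φ̇ = r ω cosθ.
L cosφ = √(L² − r² sin²θ) = 0.17381 m.
|ω_rod| = r ω |cosθ| / √(L² − r² sin²θ) = 0.0406·436·0.29070/0.17381 = 29.603 rad/s.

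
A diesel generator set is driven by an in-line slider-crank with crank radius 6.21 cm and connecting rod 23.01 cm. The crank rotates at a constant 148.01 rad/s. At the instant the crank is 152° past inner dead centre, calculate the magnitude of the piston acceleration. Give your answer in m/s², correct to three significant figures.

ω = 148 rad/s
x(θ) = r cosθ + √(L² − r² sin²θ); with ω constant, a = ω²·d²x/dθ².
d²x/dθ² = −r cosθ − r²(cos2θ)/√u − r⁴ sin²2θ/(4u^{3/2}),  u = L² − r² sin²θ = 0.052096 m².
Substituting r = 0.0621 m, L = 0.2301 m, θ = 152°: d²x/dθ² = +0.045168 m.
a = ω²·d²x/dθ² = (148)²·(+0.045168) = +989.5 m/s²;  |a| = 989.5 m/s².

989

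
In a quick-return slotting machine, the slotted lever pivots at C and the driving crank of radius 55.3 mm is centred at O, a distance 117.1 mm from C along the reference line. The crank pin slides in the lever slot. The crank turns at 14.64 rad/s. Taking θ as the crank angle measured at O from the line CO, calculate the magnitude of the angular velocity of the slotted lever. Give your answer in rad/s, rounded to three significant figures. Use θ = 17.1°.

ω = 14.64 rad/s
Crank pin A relative to C: A = (d + r cosθ, r sinθ); lever angle φ = atan2(r sinθ, d + r cosθ).
Differentiating tanφ: φ̇ = rω(d cosθ + r)/(d² + r² + 2dr cosθ).
d² + r² + 2dr cosθ = |CA|² = 0.0291492 m²;  d cosθ + r = +0.16722 m.
|ω_lever| = |0.0553·14.64·+0.16722| / 0.0291492 = 4.6445 rad/s.

4.64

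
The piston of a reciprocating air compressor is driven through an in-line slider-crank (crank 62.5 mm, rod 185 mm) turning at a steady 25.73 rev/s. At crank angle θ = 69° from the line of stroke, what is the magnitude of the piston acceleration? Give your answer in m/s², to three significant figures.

ω = 2π·25.7 = 161.7 rad/s
x(θ) = r cosθ + √(L² − r² sin²θ); with ω constant, a = ω²·d²x/dθ².
d²x/dθ² = −r cosθ − r²(cos2θ)/√u − r⁴ sin²2θ/(4u^{3/2}),  u = L² − r² sin²θ = 0.0308204 m².
Substituting r = 0.0625 m, L = 0.185 m, θ = 69°: d²x/dθ² = -0.0061783 m.
a = ω²·d²x/dθ² = (161.7)²·(-0.0061783) = -161.48 m/s²;  |a| = 161.48 m/s².

161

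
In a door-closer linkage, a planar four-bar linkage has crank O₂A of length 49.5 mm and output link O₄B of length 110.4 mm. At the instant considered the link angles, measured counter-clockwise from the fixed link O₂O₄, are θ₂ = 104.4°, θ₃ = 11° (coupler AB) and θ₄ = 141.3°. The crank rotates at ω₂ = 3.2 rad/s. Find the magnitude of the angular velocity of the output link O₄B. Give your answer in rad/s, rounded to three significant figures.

ω₂ = 3.2 rad/s
Differentiating the loop-closure r₂e^{iθ₂}+r₃e^{iθ₃}=r₁+r₄e^{iθ₄} gives r₂ω₂e^{iθ₂}+r₃ω₃e^{iθ₃}=r₄ω₄e^{iθ₄}.
Eliminating the other unknown: ω₄ = r₂ω₂ sin(θ₂−θ₃) / [r₄ sin(θ₄−θ₃)].
Numerator sine = +0.99824; denominator sine = +0.76267.
Result = 0.0495·3.2·(+0.99824) / (0.1104·(+0.76267)) = +1.878 rad/s; magnitude 1.878 rad/s.

1.88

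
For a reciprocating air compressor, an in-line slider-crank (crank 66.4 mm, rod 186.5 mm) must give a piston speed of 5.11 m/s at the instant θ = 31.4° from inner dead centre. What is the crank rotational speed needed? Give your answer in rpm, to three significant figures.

For an in-line slider-crank, |v_piston| = rω|sinθ|·[1 + r cosθ/√(L² − r² sin²θ)].
With r = 0.0664 m, L = 0.1865 m, θ = 31.4°: the bracketed kinematic factor |dx/dθ| = 0.045294 m.
ω = v/|dx/dθ| = 5.11/0.045294 = 112.82 rad/s.
N = 60ω/(2π) = 1077.3 rpm.

1080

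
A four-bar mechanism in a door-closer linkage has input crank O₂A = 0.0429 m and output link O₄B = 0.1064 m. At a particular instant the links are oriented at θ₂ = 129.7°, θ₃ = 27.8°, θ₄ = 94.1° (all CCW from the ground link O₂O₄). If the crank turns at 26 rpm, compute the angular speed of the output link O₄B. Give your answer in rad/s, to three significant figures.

ω₂ = 2.723 rad/s (from 26 rpm).
Differentiating the loop-closure r₂e^{iθ₂}+r₃e^{iθ₃}=r₁+r₄e^{iθ₄} gives r₂ω₂e^{iθ₂}+r₃ω₃e^{iθ₃}=r₄ω₄e^{iθ₄}.
Eliminating the other unknown: ω₄ = r₂ω₂ sin(θ₂−θ₃) / [r₄ sin(θ₄−θ₃)].
Numerator sine = +0.97851; denominator sine = +0.91566.
Result = 0.0429·2.723·(+0.97851) / (0.1064·(+0.91566)) = +1.1731 rad/s; magnitude 1.1731 rad/s.

1.17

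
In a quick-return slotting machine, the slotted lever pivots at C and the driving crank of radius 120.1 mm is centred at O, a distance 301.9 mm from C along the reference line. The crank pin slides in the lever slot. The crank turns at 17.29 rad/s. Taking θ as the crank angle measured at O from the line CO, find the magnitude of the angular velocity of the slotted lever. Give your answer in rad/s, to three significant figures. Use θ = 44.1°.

ω = 17.29 rad/s
Crank pin A relative to C: A = (d + r cosθ, r sinθ); lever angle φ = atan2(r sinθ, d + r cosθ).
Differentiating tanφ: φ̇ = rω(d cosθ + r)/(d² + r² + 2dr cosθ).
d² + r² + 2dr cosθ = |CA|² = 0.157644 m²;  d cosθ + r = +0.3369 m.
|ω_lever| = |0.1201·17.29·+0.3369| / 0.157644 = 4.4378 rad/s.

4.44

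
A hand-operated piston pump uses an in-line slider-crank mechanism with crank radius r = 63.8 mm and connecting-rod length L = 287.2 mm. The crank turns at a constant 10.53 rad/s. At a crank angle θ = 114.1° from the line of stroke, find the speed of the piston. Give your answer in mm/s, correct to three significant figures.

556

ω = 10.53 rad/s
For an in-line slider-crank, x = r cosθ + √(L² − r² sin²θ), so v = −rω sinθ·[1 + r cosθ/√(L² − r² sin²θ)].
With r = 0.0638 m, L = 0.2872 m, θ = 114.1°: √(L² − r² sin²θ) = 0.28123 m.
v = −0.0638·10.53·0.91283·[1 + 0.0638·-0.40833/0.28123] = -0.55645 m/s.
|v| = 0.55645 m/s = 556.45 mm/s.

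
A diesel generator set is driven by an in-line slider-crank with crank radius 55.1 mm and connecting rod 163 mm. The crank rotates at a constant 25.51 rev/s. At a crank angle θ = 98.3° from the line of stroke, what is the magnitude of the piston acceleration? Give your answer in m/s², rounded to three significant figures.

690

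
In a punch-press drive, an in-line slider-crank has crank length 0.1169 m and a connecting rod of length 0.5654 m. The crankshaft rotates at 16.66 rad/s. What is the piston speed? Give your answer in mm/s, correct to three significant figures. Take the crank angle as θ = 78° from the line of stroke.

ω = 16.66 rad/s
For an in-line slider-crank, x = r cosθ + √(L² − r² sin²θ), so v = −rω sinθ·[1 + r cosθ/√(L² − r² sin²θ)].
With r = 0.1169 m, L = 0.5654 m, θ = 78°: √(L² − r² sin²θ) = 0.55372 m.
v = −0.1169·16.66·0.97815·[1 + 0.1169·0.20791/0.55372] = -1.9886 m/s.
|v| = 1.9886 m/s = 1988.6 mm/s.

1990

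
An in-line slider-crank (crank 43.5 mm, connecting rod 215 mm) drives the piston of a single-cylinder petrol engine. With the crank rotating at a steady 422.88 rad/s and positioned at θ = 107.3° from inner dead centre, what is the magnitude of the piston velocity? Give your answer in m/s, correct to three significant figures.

16.5

ω = 422.9 rad/s
For an in-line slider-crank, x = r cosθ + √(L² − r² sin²θ), so v = −rω sinθ·[1 + r cosθ/√(L² − r² sin²θ)].
With r = 0.0435 m, L = 0.215 m, θ = 107.3°: √(L² − r² sin²θ) = 0.21095 m.
v = −0.0435·422.9·0.95476·[1 + 0.0435·-0.29737/0.21095] = -16.486 m/s.
|v| = 16.486 m/s.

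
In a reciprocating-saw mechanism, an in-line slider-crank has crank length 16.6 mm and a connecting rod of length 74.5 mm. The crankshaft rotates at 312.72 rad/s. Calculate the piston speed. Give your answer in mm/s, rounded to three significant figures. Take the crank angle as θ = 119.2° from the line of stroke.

ω = 312.7 rad/s
For an in-line slider-crank, x = r cosθ + √(L² − r² sin²θ), so v = −rω sinθ·[1 + r cosθ/√(L² − r² sin²θ)].
With r = 0.0166 m, L = 0.0745 m, θ = 119.2°: √(L² − r² sin²θ) = 0.073077 m.
v = −0.0166·312.7·0.87292·[1 + 0.0166·-0.48786/0.073077] = -4.0293 m/s.
|v| = 4.0293 m/s = 4029.3 mm/s.

4030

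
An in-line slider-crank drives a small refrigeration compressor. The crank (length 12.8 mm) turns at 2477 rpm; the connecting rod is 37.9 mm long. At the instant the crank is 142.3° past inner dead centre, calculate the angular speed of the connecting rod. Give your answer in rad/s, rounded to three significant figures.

ω = 259.4 rad/s (converted from 2477 rpm).
The rod makes angle φ with the slider axis where L sinφ = r sinθ; differentiating, L cosφ·φ̇ = r ω cosθ.
L cosφ = √(L² − r² sin²θ) = 0.037083 m.
|ω_rod| = r ω |cosθ| / √(L² − r² sin²θ) = 0.0128·259.4·0.79122/0.037083 = 70.842 rad/s.

70.8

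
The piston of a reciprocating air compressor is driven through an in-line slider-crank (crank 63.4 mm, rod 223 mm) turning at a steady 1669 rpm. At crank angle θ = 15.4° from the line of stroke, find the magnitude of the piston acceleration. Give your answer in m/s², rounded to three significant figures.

ω = 2π·1669/60 = 174.8 rad/s
x(θ) = r cosθ + √(L² − r² sin²θ); with ω constant, a = ω²·d²x/dθ².
d²x/dθ² = −r cosθ − r²(cos2θ)/√u − r⁴ sin²2θ/(4u^{3/2}),  u = L² − r² sin²θ = 0.0494455 m².
Substituting r = 0.0634 m, L = 0.223 m, θ = 15.4°: d²x/dθ² = -0.076747 m.
a = ω²·d²x/dθ² = (174.8)²·(-0.076747) = -2344.4 m/s²;  |a| = 2344.4 m/s².

2340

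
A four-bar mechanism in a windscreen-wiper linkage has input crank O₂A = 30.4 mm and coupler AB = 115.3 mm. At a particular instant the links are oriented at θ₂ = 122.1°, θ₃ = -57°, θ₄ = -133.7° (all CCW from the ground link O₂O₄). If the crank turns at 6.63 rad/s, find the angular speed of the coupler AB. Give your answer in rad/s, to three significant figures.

1.74

ω₂ = 6.63 rad/s
Differentiating the loop-closure r₂e^{iθ₂}+r₃e^{iθ₃}=r₁+r₄e^{iθ₄} gives r₂ω₂e^{iθ₂}+r₃ω₃e^{iθ₃}=r₄ω₄e^{iθ₄}.
Eliminating the other unknown: ω₃ = r₂ω₂ sin(θ₄−θ₂) / [r₃ sin(θ₃−θ₄)].
Numerator sine = +0.96945; denominator sine = +0.97318.
Result = 0.0304·6.63·(+0.96945) / (0.1153·(+0.97318)) = +1.7414 rad/s; magnitude 1.7414 rad/s.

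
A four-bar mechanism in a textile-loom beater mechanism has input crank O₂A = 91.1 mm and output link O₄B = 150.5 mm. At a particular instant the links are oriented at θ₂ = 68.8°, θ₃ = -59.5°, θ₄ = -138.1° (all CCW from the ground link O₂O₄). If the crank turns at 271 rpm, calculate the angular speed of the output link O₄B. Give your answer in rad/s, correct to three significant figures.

13.8

ω₂ = 28.38 rad/s (from 271 rpm).
Differentiating the loop-closure r₂e^{iθ₂}+r₃e^{iθ₃}=r₁+r₄e^{iθ₄} gives r₂ω₂e^{iθ₂}+r₃ω₃e^{iθ₃}=r₄ω₄e^{iθ₄}.
Eliminating the other unknown: ω₄ = r₂ω₂ sin(θ₂−θ₃) / [r₄ sin(θ₄−θ₃)].
Numerator sine = +0.78478; denominator sine = -0.98027.
Result = 0.0911·28.38·(+0.78478) / (0.1505·(-0.98027)) = -13.752 rad/s; magnitude 13.752 rad/s.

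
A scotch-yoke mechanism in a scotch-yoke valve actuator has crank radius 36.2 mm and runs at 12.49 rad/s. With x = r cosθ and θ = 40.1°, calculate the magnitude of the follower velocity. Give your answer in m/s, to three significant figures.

ω = 12.49 rad/s
x = r cosθ ⇒ ẋ = −rω sinθ.
|v| = rω|sinθ| = 0.0362·12.49·|sin 40.1°| = 0.29123 m/s.

0.291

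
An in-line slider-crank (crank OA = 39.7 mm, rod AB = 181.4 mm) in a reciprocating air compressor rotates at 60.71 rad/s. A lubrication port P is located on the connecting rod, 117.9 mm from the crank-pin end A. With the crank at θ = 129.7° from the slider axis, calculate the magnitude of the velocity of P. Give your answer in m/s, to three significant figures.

1.77

ω = 60.71 rad/s.  Crank-pin speed |V_A| = rω = 2.4102 m/s, perpendicular to OA.
Rod angle: sinφ = −(r/L) sinθ ⇒ φ = -9.694°; ω_rod = −rω cosθ/√(L²−r²sin²θ) = +8.61 rad/s.
V_P = V_A + ω_rod × AP, with AP = 0.1179 m along the rod.
Components: V_Px = −rω sinθ − a·ω_rod·sinφ = -1.6835 m/s;  V_Py = rω cosθ + a·ω_rod·cosφ = -0.53893 m/s.
|V_P| = √(V_Px² + V_Py²) = 1.7676 m/s.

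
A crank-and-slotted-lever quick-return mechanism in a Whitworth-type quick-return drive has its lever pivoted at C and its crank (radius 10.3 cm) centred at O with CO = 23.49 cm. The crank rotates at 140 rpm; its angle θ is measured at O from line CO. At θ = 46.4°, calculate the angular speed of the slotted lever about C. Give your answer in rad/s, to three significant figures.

ω = 14.66 rad/s (from 140 rpm).
Crank pin A relative to C: A = (d + r cosθ, r sinθ); lever angle φ = atan2(r sinθ, d + r cosθ).
Differentiating tanφ: φ̇ = rω(d cosθ + r)/(d² + r² + 2dr cosθ).
d² + r² + 2dr cosθ = |CA|² = 0.0991573 m²;  d cosθ + r = +0.26499 m.
|ω_lever| = |0.103·14.66·+0.26499| / 0.0991573 = 4.0355 rad/s.

4.04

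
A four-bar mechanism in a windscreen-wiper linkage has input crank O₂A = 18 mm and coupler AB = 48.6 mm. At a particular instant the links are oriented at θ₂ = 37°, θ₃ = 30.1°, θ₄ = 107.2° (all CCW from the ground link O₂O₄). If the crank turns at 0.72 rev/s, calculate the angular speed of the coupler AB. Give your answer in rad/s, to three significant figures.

1.62

ω₂ = 4.524 rad/s (from 0.72 rev/s).
Differentiating the loop-closure r₂e^{iθ₂}+r₃e^{iθ₃}=r₁+r₄e^{iθ₄} gives r₂ω₂e^{iθ₂}+r₃ω₃e^{iθ₃}=r₄ω₄e^{iθ₄}.
Eliminating the other unknown: ω₃ = r₂ω₂ sin(θ₄−θ₂) / [r₃ sin(θ₃−θ₄)].
Numerator sine = +0.94088; denominator sine = -0.97476.
Result = 0.018·4.524·(+0.94088) / (0.0486·(-0.97476)) = -1.6173 rad/s; magnitude 1.6173 rad/s.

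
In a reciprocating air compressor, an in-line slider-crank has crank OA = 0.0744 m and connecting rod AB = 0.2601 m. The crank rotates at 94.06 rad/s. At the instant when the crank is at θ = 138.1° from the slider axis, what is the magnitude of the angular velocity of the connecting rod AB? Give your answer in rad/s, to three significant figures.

20.4

ω = 94.06 rad/s
The rod makes angle φ with the slider axis where L sinφ = r sinθ; differentiating, L cosφ·φ̇ = r ω cosθ.
L cosφ = √(L² − r² sin²θ) = 0.25531 m.
|ω_rod| = r ω |cosθ| / √(L² − r² sin²θ) = 0.0744·94.06·0.74431/0.25531 = 20.402 rad/s.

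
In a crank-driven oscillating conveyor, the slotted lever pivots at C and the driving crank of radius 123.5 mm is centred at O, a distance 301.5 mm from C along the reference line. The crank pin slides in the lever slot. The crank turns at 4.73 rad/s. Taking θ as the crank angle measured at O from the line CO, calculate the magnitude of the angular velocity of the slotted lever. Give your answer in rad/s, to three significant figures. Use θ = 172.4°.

3.17

ω = 4.73 rad/s
Crank pin A relative to C: A = (d + r cosθ, r sinθ); lever angle φ = atan2(r sinθ, d + r cosθ).
Differentiating tanφ: φ̇ = rω(d cosθ + r)/(d² + r² + 2dr cosθ).
d² + r² + 2dr cosθ = |CA|² = 0.0323382 m²;  d cosθ + r = -0.17535 m.
|ω_lever| = |0.1235·4.73·-0.17535| / 0.0323382 = 3.1675 rad/s.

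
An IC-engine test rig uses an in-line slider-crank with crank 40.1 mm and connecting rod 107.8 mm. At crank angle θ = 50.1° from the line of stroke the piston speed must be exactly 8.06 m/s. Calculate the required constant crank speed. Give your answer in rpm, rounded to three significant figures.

For an in-line slider-crank, |v_piston| = rω|sinθ|·[1 + r cosθ/√(L² − r² sin²θ)].
With r = 0.0401 m, L = 0.1078 m, θ = 50.1°: the bracketed kinematic factor |dx/dθ| = 0.038422 m.
ω = v/|dx/dθ| = 8.06/0.038422 = 209.77 rad/s.
N = 60ω/(2π) = 2003.2 rpm.

2000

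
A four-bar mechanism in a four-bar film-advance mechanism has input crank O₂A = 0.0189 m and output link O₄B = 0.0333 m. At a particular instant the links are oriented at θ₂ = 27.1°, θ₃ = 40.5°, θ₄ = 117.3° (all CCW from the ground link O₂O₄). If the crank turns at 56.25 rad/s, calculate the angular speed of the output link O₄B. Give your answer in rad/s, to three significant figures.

ω₂ = 56.25 rad/s
Differentiating the loop-closure r₂e^{iθ₂}+r₃e^{iθ₃}=r₁+r₄e^{iθ₄} gives r₂ω₂e^{iθ₂}+r₃ω₃e^{iθ₃}=r₄ω₄e^{iθ₄}.
Eliminating the other unknown: ω₄ = r₂ω₂ sin(θ₂−θ₃) / [r₄ sin(θ₄−θ₃)].
Numerator sine = -0.23175; denominator sine = +0.97358.
Result = 0.0189·56.25·(-0.23175) / (0.0333·(+0.97358)) = -7.5995 rad/s; magnitude 7.5995 rad/s.

7.60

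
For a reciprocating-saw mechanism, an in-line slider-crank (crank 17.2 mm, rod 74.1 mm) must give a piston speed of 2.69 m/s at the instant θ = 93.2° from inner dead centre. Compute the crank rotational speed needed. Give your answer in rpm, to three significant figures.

1520

For an in-line slider-crank, |v_piston| = rω|sinθ|·[1 + r cosθ/√(L² − r² sin²θ)].
With r = 0.0172 m, L = 0.0741 m, θ = 93.2°: the bracketed kinematic factor |dx/dθ| = 0.016944 m.
ω = v/|dx/dθ| = 2.69/0.016944 = 158.75 rad/s.
N = 60ω/(2π) = 1516 rpm.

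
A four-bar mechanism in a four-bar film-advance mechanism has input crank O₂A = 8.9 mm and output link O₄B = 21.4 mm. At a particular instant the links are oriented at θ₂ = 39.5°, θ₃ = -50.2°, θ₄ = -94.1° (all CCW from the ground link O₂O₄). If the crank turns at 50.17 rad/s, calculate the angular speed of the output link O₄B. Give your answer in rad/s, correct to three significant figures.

ω₂ = 50.17 rad/s
Differentiating the loop-closure r₂e^{iθ₂}+r₃e^{iθ₃}=r₁+r₄e^{iθ₄} gives r₂ω₂e^{iθ₂}+r₃ω₃e^{iθ₃}=r₄ω₄e^{iθ₄}.
Eliminating the other unknown: ω₄ = r₂ω₂ sin(θ₂−θ₃) / [r₄ sin(θ₄−θ₃)].
Numerator sine = +0.99999; denominator sine = -0.69340.
Result = 0.0089·50.17·(+0.99999) / (0.0214·(-0.69340)) = -30.09 rad/s; magnitude 30.09 rad/s.

30.1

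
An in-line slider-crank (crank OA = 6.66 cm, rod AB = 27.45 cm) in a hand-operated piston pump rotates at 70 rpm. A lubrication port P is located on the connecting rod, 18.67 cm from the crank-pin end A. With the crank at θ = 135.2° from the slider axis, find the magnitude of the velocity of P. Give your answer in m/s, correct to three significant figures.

ω = 7.33 rad/s.  Crank-pin speed |V_A| = rω = 0.4882 m/s, perpendicular to OA.
Rod angle: sinφ = −(r/L) sinθ ⇒ φ = -9.844°; ω_rod = −rω cosθ/√(L²−r²sin²θ) = +1.2808 rad/s.
V_P = V_A + ω_rod × AP, with AP = 0.1867 m along the rod.
Components: V_Px = −rω sinθ − a·ω_rod·sinφ = -0.30312 m/s;  V_Py = rω cosθ + a·ω_rod·cosφ = -0.1108 m/s.
|V_P| = √(V_Px² + V_Py²) = 0.32274 m/s.

0.323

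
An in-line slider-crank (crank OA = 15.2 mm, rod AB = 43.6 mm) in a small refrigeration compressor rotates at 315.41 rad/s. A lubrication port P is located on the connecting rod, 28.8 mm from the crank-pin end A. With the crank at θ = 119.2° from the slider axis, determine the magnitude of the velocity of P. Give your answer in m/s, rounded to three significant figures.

3.78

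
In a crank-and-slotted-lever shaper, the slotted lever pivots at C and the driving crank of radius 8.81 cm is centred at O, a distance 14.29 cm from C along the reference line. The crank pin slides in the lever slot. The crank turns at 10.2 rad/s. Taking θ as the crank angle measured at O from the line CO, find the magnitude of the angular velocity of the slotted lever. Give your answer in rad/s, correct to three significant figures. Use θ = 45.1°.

ω = 10.2 rad/s
Crank pin A relative to C: A = (d + r cosθ, r sinθ); lever angle φ = atan2(r sinθ, d + r cosθ).
Differentiating tanφ: φ̇ = rω(d cosθ + r)/(d² + r² + 2dr cosθ).
d² + r² + 2dr cosθ = |CA|² = 0.0459551 m²;  d cosθ + r = +0.18897 m.
|ω_lever| = |0.0881·10.2·+0.18897| / 0.0459551 = 3.6952 rad/s.

3.70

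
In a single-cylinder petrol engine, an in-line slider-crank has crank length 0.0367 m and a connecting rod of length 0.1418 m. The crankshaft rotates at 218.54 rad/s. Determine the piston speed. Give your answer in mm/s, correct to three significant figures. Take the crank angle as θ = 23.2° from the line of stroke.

3920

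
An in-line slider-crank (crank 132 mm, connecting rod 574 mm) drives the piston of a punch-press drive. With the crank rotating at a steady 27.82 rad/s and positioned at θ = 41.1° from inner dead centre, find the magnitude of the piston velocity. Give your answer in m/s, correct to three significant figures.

ω = 27.82 rad/s
For an in-line slider-crank, x = r cosθ + √(L² − r² sin²θ), so v = −rω sinθ·[1 + r cosθ/√(L² − r² sin²θ)].
With r = 0.132 m, L = 0.574 m, θ = 41.1°: √(L² − r² sin²θ) = 0.5674 m.
v = −0.132·27.82·0.65738·[1 + 0.132·0.75356/0.5674] = -2.8372 m/s.
|v| = 2.8372 m/s.

2.84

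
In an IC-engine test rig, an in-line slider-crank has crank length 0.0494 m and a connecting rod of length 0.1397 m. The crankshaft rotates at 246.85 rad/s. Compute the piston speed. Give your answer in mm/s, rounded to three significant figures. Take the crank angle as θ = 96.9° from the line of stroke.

11600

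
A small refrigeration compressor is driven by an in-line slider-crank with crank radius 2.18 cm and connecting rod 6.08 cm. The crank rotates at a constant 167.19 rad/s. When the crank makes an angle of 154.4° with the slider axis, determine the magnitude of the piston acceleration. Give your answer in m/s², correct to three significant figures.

407

ω = 167.2 rad/s
x(θ) = r cosθ + √(L² − r² sin²θ); with ω constant, a = ω²·d²x/dθ².
d²x/dθ² = −r cosθ − r²(cos2θ)/√u − r⁴ sin²2θ/(4u^{3/2}),  u = L² − r² sin²θ = 0.00360791 m².
Substituting r = 0.0218 m, L = 0.0608 m, θ = 154.4°: d²x/dθ² = +0.014544 m.
a = ω²·d²x/dθ² = (167.2)²·(+0.014544) = +406.54 m/s²;  |a| = 406.54 m/s².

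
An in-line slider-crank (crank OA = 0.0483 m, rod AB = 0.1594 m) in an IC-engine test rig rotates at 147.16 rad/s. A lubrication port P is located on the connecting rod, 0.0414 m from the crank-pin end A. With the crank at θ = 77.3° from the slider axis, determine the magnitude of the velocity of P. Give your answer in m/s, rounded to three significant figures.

7.15

ω = 147.2 rad/s.  Crank-pin speed |V_A| = rω = 7.1078 m/s, perpendicular to OA.
Rod angle: sinφ = −(r/L) sinθ ⇒ φ = -17.193°; ω_rod = −rω cosθ/√(L²−r²sin²θ) = -10.262 rad/s.
V_P = V_A + ω_rod × AP, with AP = 0.0414 m along the rod.
Components: V_Px = −rω sinθ − a·ω_rod·sinφ = -7.0595 m/s;  V_Py = rω cosθ + a·ω_rod·cosφ = +1.1568 m/s.
|V_P| = √(V_Px² + V_Py²) = 7.1537 m/s.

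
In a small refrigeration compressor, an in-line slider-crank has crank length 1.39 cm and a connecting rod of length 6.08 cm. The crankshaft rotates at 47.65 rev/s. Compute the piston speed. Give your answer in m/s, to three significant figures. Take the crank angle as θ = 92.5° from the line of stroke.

ω = 2π·47.6 = 299.4 rad/s
For an in-line slider-crank, x = r cosθ + √(L² − r² sin²θ), so v = −rω sinθ·[1 + r cosθ/√(L² − r² sin²θ)].
With r = 0.0139 m, L = 0.0608 m, θ = 92.5°: √(L² − r² sin²θ) = 0.059193 m.
v = −0.0139·299.4·0.99905·[1 + 0.0139·-0.04362/0.059193] = -4.115 m/s.
|v| = 4.115 m/s.

4.12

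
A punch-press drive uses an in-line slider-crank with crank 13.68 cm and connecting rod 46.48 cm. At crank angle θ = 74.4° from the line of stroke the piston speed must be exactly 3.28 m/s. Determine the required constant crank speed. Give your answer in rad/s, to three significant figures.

23.0

For an in-line slider-crank, |v_piston| = rω|sinθ|·[1 + r cosθ/√(L² − r² sin²θ)].
With r = 0.1368 m, L = 0.4648 m, θ = 74.4°: the bracketed kinematic factor |dx/dθ| = 0.14264 m.
ω = v/|dx/dθ| = 3.28/0.14264 = 22.996 rad/s.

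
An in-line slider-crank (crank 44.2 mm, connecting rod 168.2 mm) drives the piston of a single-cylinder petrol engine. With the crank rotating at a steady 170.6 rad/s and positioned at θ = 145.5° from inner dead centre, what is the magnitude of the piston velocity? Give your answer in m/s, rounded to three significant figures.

3.34

ω = 170.6 rad/s
For an in-line slider-crank, x = r cosθ + √(L² − r² sin²θ), so v = −rω sinθ·[1 + r cosθ/√(L² − r² sin²θ)].
With r = 0.0442 m, L = 0.1682 m, θ = 145.5°: √(L² − r² sin²θ) = 0.16633 m.
v = −0.0442·170.6·0.56641·[1 + 0.0442·-0.82413/0.16633] = -3.3356 m/s.
|v| = 3.3356 m/s.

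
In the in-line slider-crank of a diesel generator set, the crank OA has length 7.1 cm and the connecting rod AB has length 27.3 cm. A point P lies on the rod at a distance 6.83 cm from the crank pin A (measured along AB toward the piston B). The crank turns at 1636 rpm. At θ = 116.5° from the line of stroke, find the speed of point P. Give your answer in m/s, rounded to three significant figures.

ω = 171.3 rad/s.  Crank-pin speed |V_A| = rω = 12.164 m/s, perpendicular to OA.
Rod angle: sinφ = −(r/L) sinθ ⇒ φ = -13.459°; ω_rod = −rω cosθ/√(L²−r²sin²θ) = +20.442 rad/s.
V_P = V_A + ω_rod × AP, with AP = 0.0683 m along the rod.
Components: V_Px = −rω sinθ − a·ω_rod·sinφ = -10.561 m/s;  V_Py = rω cosθ + a·ω_rod·cosφ = -4.0696 m/s.
|V_P| = √(V_Px² + V_Py²) = 11.318 m/s.

11.3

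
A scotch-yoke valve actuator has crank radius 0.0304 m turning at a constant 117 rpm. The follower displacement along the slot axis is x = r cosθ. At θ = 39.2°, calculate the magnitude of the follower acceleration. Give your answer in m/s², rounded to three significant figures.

ω = 12.25 rad/s (from 117 rpm).
x = r cosθ ⇒ ẍ = −rω² cosθ (ω constant).
|a| = rω²|cosθ| = 0.0304·(12.25)²·|cos 39.2°| = 3.5365 m/s².

3.54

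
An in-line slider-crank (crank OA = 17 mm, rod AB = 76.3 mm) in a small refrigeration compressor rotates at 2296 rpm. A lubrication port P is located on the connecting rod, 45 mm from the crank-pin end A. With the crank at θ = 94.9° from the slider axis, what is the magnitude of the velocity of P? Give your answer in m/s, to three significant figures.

4.03

ω = 240.4 rad/s.  Crank-pin speed |V_A| = rω = 4.0874 m/s, perpendicular to OA.
Rod angle: sinφ = −(r/L) sinθ ⇒ φ = -12.826°; ω_rod = −rω cosθ/√(L²−r²sin²θ) = +4.6929 rad/s.
V_P = V_A + ω_rod × AP, with AP = 0.045 m along the rod.
Components: V_Px = −rω sinθ − a·ω_rod·sinφ = -4.0256 m/s;  V_Py = rω cosθ + a·ω_rod·cosφ = -0.14322 m/s.
|V_P| = √(V_Px² + V_Py²) = 4.0281 m/s.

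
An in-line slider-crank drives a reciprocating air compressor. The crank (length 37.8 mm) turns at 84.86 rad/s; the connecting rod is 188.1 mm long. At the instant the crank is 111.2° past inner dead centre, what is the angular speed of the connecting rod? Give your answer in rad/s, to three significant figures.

ω = 84.86 rad/s
The rod makes angle φ with the slider axis where L sinφ = r sinθ; differentiating, L cosφ·φ̇ = r ω cosθ.
L cosφ = √(L² − r² sin²θ) = 0.18477 m.
|ω_rod| = r ω |cosθ| / √(L² − r² sin²θ) = 0.0378·84.86·0.36162/0.18477 = 6.278 rad/s.

6.28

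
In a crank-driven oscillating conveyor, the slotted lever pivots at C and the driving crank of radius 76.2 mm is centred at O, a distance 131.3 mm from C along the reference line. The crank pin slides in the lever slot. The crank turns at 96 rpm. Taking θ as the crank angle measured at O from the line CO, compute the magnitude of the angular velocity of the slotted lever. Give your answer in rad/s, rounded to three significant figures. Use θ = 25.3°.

ω = 10.05 rad/s (from 96 rpm).
Crank pin A relative to C: A = (d + r cosθ, r sinθ); lever angle φ = atan2(r sinθ, d + r cosθ).
Differentiating tanφ: φ̇ = rω(d cosθ + r)/(d² + r² + 2dr cosθ).
d² + r² + 2dr cosθ = |CA|² = 0.0411369 m²;  d cosθ + r = +0.19491 m.
|ω_lever| = |0.0762·10.05·+0.19491| / 0.0411369 = 3.6295 rad/s.

3.63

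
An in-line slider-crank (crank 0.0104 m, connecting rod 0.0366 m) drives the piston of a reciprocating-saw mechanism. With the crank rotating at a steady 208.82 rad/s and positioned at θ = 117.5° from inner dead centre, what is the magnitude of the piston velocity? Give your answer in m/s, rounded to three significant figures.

1.67

ω = 208.8 rad/s
For an in-line slider-crank, x = r cosθ + √(L² − r² sin²θ), so v = −rω sinθ·[1 + r cosθ/√(L² − r² sin²θ)].
With r = 0.0104 m, L = 0.0366 m, θ = 117.5°: √(L² − r² sin²θ) = 0.035418 m.
v = −0.0104·208.8·0.88701·[1 + 0.0104·-0.46175/0.035418] = -1.6652 m/s.
|v| = 1.6652 m/s.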